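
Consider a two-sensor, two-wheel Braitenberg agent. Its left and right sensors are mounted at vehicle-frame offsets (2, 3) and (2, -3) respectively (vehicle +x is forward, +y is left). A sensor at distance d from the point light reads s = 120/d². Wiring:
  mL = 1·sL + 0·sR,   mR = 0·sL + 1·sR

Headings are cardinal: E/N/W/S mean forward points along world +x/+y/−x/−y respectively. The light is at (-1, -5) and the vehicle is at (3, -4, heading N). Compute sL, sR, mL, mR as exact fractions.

left sensor world pos  = (0, -2); dL² = 10
right sensor world pos = (6, -2); dR² = 58
sL = 120/10 = 12
sR = 120/58 = 60/29
mL = 1·sL + 0·sR = 12
mR = 0·sL + 1·sR = 60/29

12 60/29 12 60/29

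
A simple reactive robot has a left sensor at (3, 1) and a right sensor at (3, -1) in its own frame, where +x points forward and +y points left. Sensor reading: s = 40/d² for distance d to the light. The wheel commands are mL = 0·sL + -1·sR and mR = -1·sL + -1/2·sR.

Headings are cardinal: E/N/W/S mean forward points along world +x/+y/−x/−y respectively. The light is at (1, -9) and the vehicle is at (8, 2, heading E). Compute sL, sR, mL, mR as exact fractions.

10/61 1/5 -1/5 -161/610

left sensor world pos  = (11, 3); dL² = 244
right sensor world pos = (11, 1); dR² = 200
sL = 40/244 = 10/61
sR = 40/200 = 1/5
mL = 0·sL + -1·sR = -1/5
mR = -1·sL + -1/2·sR = -161/610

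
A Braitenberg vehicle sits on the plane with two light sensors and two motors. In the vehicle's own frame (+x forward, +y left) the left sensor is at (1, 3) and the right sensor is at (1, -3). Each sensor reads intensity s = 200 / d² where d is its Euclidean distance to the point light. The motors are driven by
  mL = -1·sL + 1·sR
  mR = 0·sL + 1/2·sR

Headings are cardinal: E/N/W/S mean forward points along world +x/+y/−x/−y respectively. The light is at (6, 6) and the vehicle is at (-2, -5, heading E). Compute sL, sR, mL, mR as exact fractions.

200/113 40/49 -5280/5537 20/49

left sensor world pos  = (-1, -2); dL² = 113
right sensor world pos = (-1, -8); dR² = 245
sL = 200/113 = 200/113
sR = 200/245 = 40/49
mL = -1·sL + 1·sR = -5280/5537
mR = 0·sL + 1/2·sR = 20/49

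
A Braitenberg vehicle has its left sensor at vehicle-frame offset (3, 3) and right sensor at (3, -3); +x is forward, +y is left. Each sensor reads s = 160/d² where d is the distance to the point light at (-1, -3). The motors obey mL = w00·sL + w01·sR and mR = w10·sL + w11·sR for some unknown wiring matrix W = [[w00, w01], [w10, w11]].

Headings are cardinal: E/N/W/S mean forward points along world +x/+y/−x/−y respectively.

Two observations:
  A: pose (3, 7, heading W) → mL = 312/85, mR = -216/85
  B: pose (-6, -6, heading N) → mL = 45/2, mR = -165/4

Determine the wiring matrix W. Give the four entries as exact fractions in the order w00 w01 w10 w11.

obs A: pose=(3,7,W) → sL=16/5, sR=16/17, mL=312/85, mR=-216/85
obs B: pose=(-6,-6,N) → sL=5/2, sR=40, mL=45/2, mR=-165/4
sensor matrix S = [[16/5, 16/17], [5/2, 40]]; det S = 2136/17
solve [mL_A; mL_B] = S·[w00; w01] and [mR_A; mR_B] = S·[w10; w11]:
  w00 = 1, w01 = 1/2, w10 = -1/2, w11 = -1

1 1/2 -1/2 -1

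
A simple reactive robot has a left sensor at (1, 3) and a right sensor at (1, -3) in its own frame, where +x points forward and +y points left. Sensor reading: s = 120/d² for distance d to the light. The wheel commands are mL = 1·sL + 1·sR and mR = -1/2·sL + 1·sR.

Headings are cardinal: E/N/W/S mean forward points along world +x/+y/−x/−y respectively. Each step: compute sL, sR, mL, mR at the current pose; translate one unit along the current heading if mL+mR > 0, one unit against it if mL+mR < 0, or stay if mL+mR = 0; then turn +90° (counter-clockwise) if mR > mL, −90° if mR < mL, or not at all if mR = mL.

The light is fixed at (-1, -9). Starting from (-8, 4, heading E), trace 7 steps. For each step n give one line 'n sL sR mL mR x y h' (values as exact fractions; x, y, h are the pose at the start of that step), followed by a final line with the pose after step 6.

0 30/73 15/17 1605/1241 840/1241 -8 4 E
1 40/51 8/15 112/85 12/85 -7 4 S
2 12/13 60/137 2424/1781 -42/1781 -7 3 W
3 120/269 24/37 10896/9953 4236/9953 -8 3 N
4 30/73 15/17 1605/1241 840/1241 -8 4 E
5 40/51 8/15 112/85 12/85 -7 4 S
6 12/13 60/137 2424/1781 -42/1781 -7 3 W
final -8 3 N

n=0: pose=(-8,4,E); sL=30/73, sR=15/17; mL=1605/1241, mR=840/1241; mL+mR=2445/1241 → advance +1; mR−mL=-45/73 → turn -1·90°
n=1: pose=(-7,4,S); sL=40/51, sR=8/15; mL=112/85, mR=12/85; mL+mR=124/85 → advance +1; mR−mL=-20/17 → turn -1·90°
n=2: pose=(-7,3,W); sL=12/13, sR=60/137; mL=2424/1781, mR=-42/1781; mL+mR=2382/1781 → advance +1; mR−mL=-18/13 → turn -1·90°
n=3: pose=(-8,3,N); sL=120/269, sR=24/37; mL=10896/9953, mR=4236/9953; mL+mR=15132/9953 → advance +1; mR−mL=-180/269 → turn -1·90°
n=4: pose=(-8,4,E); sL=30/73, sR=15/17; mL=1605/1241, mR=840/1241; mL+mR=2445/1241 → advance +1; mR−mL=-45/73 → turn -1·90°
n=5: pose=(-7,4,S); sL=40/51, sR=8/15; mL=112/85, mR=12/85; mL+mR=124/85 → advance +1; mR−mL=-20/17 → turn -1·90°
n=6: pose=(-7,3,W); sL=12/13, sR=60/137; mL=2424/1781, mR=-42/1781; mL+mR=2382/1781 → advance +1; mR−mL=-18/13 → turn -1·90°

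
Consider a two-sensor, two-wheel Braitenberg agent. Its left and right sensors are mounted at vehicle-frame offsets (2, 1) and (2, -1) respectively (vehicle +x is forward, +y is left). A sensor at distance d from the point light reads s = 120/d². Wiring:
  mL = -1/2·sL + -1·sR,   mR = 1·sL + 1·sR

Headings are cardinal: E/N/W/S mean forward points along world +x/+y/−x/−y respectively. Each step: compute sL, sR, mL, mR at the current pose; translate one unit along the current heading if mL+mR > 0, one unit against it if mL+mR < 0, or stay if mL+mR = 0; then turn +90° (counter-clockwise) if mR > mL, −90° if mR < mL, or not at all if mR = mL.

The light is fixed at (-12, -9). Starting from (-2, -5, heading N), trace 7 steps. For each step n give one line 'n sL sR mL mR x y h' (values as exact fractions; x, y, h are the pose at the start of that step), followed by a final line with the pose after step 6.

n=0: pose=(-2,-5,N); sL=40/39, sR=120/157; mL=-7820/6123, mR=10960/6123; mL+mR=20/39 → advance +1; mR−mL=6260/2041 → turn +1·90°
n=1: pose=(-2,-4,W); sL=3/2, sR=6/5; mL=-39/20, mR=27/10; mL+mR=3/4 → advance +1; mR−mL=93/20 → turn +1·90°
n=2: pose=(-3,-4,S); sL=120/109, sR=120/73; mL=-17460/7957, mR=21840/7957; mL+mR=60/109 → advance +1; mR−mL=39300/7957 → turn +1·90°
n=3: pose=(-3,-5,E); sL=60/73, sR=12/13; mL=-1266/949, mR=1656/949; mL+mR=30/73 → advance +1; mR−mL=2922/949 → turn +1·90°
n=4: pose=(-2,-5,N); sL=40/39, sR=120/157; mL=-7820/6123, mR=10960/6123; mL+mR=20/39 → advance +1; mR−mL=6260/2041 → turn +1·90°
n=5: pose=(-2,-4,W); sL=3/2, sR=6/5; mL=-39/20, mR=27/10; mL+mR=3/4 → advance +1; mR−mL=93/20 → turn +1·90°
n=6: pose=(-3,-4,S); sL=120/109, sR=120/73; mL=-17460/7957, mR=21840/7957; mL+mR=60/109 → advance +1; mR−mL=39300/7957 → turn +1·90°

0 40/39 120/157 -7820/6123 10960/6123 -2 -5 N
1 3/2 6/5 -39/20 27/10 -2 -4 W
2 120/109 120/73 -17460/7957 21840/7957 -3 -4 S
3 60/73 12/13 -1266/949 1656/949 -3 -5 E
4 40/39 120/157 -7820/6123 10960/6123 -2 -5 N
5 3/2 6/5 -39/20 27/10 -2 -4 W
6 120/109 120/73 -17460/7957 21840/7957 -3 -4 S
final -3 -5 E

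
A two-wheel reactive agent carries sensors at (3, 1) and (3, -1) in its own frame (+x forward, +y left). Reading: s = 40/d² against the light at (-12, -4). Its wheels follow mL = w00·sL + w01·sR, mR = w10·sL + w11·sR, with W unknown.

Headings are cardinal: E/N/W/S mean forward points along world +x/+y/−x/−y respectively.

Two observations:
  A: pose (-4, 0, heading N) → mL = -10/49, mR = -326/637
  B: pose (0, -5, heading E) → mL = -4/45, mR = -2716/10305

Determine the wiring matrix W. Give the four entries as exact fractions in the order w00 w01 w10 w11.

-1/2 0 -1/2 -1

obs A: pose=(-4,0,N) → sL=20/49, sR=4/13, mL=-10/49, mR=-326/637
obs B: pose=(0,-5,E) → sL=8/45, sR=40/229, mL=-4/45, mR=-2716/10305
sensor matrix S = [[20/49, 4/13], [8/45, 40/229]]; det S = 108928/6564285
solve [mL_A; mL_B] = S·[w00; w01] and [mR_A; mR_B] = S·[w10; w11]:
  w00 = -1/2, w01 = 0, w10 = -1/2, w11 = -1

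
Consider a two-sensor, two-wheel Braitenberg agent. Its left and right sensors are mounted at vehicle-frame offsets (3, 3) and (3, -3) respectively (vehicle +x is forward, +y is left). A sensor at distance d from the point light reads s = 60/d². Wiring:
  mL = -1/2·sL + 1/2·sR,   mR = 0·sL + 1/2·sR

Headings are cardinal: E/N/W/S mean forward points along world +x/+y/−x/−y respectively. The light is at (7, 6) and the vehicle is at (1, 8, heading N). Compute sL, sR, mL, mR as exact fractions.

30/53 30/17 540/901 15/17

left sensor world pos  = (-2, 11); dL² = 106
right sensor world pos = (4, 11); dR² = 34
sL = 60/106 = 30/53
sR = 60/34 = 30/17
mL = -1/2·sL + 1/2·sR = 540/901
mR = 0·sL + 1/2·sR = 15/17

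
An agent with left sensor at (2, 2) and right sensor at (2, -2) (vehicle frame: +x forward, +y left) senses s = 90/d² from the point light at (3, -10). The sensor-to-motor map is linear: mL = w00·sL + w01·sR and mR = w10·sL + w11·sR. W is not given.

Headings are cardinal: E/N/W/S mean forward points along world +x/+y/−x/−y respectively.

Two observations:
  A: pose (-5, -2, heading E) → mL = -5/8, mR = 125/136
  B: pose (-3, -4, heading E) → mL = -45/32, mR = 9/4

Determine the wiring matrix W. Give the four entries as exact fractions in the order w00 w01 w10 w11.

obs A: pose=(-5,-2,E) → sL=45/68, sR=5/4, mL=-5/8, mR=125/136
obs B: pose=(-3,-4,E) → sL=9/8, sR=45/16, mL=-45/32, mR=9/4
sensor matrix S = [[45/68, 5/4], [9/8, 45/16]]; det S = 495/1088
solve [mL_A; mL_B] = S·[w00; w01] and [mR_A; mR_B] = S·[w10; w11]:
  w00 = 0, w01 = -1/2, w10 = -1/2, w11 = 1

0 -1/2 -1/2 1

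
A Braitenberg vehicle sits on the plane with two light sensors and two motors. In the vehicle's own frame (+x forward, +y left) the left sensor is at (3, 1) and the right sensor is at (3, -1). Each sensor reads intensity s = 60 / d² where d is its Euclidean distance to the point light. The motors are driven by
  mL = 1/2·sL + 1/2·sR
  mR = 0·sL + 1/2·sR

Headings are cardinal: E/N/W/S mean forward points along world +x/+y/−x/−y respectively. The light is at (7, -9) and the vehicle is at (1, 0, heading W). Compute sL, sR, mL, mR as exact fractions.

12/29 60/181 1956/5249 30/181

left sensor world pos  = (-2, -1); dL² = 145
right sensor world pos = (-2, 1); dR² = 181
sL = 60/145 = 12/29
sR = 60/181 = 60/181
mL = 1/2·sL + 1/2·sR = 1956/5249
mR = 0·sL + 1/2·sR = 30/181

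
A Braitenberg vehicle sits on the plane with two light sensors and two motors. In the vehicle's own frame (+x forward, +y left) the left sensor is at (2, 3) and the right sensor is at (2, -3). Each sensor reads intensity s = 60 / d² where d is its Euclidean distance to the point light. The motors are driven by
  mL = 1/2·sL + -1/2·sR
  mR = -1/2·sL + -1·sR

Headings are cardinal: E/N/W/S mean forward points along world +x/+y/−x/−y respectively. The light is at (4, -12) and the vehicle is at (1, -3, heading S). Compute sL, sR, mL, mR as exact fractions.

left sensor world pos  = (4, -5); dL² = 49
right sensor world pos = (-2, -5); dR² = 85
sL = 60/49 = 60/49
sR = 60/85 = 12/17
mL = 1/2·sL + -1/2·sR = 216/833
mR = -1/2·sL + -1·sR = -1098/833

60/49 12/17 216/833 -1098/833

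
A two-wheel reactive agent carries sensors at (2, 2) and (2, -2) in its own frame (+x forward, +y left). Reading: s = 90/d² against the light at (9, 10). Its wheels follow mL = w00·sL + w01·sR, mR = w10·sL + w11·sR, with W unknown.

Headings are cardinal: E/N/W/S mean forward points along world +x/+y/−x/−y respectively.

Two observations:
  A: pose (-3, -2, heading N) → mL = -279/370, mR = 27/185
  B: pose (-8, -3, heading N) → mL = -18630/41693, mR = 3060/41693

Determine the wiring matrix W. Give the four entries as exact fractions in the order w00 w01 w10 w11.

obs A: pose=(-3,-2,N) → sL=45/148, sR=9/20, mL=-279/370, mR=27/185
obs B: pose=(-8,-3,N) → sL=45/241, sR=45/173, mL=-18630/41693, mR=3060/41693
sensor matrix S = [[45/148, 9/20], [45/241, 45/173]]; det S = -7614/1542641
solve [mL_A; mL_B] = S·[w00; w01] and [mR_A; mR_B] = S·[w10; w11]:
  w00 = -1, w01 = -1, w10 = -1, w11 = 1

-1 -1 -1 1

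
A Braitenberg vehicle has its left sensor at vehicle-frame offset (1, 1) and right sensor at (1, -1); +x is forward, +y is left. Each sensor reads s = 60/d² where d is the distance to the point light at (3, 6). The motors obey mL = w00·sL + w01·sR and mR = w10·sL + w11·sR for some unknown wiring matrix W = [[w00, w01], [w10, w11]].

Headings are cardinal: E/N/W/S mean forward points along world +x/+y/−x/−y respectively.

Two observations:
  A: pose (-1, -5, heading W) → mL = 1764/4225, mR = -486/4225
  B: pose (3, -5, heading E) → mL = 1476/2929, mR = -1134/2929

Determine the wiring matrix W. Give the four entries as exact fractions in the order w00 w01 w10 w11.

obs A: pose=(-1,-5,W) → sL=60/169, sR=12/25, mL=1764/4225, mR=-486/4225
obs B: pose=(3,-5,E) → sL=60/101, sR=12/29, mL=1476/2929, mR=-1134/2929
sensor matrix S = [[60/169, 12/25], [60/101, 12/29]]; det S = -342144/2475005
solve [mL_A; mL_B] = S·[w00; w01] and [mR_A; mR_B] = S·[w10; w11]:
  w00 = 1/2, w01 = 1/2, w10 = -1, w11 = 1/2

1/2 1/2 -1 1/2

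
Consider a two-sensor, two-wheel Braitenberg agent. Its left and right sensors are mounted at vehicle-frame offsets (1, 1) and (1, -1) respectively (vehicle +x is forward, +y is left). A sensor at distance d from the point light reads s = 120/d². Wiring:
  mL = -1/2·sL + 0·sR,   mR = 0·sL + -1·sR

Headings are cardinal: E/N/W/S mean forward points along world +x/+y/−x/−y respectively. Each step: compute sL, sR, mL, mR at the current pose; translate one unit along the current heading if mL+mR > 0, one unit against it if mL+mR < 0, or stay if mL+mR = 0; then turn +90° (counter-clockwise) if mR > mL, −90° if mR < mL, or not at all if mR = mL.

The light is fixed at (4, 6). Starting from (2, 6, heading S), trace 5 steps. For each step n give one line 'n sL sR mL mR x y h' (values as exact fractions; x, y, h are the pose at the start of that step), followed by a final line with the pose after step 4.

0 60 12 -30 -12 2 6 S
1 24 120 -12 -120 2 7 E
2 30 15/2 -15 -15/2 1 7 S
3 120/13 24 -60/13 -24 1 8 E
4 12 60/13 -6 -60/13 0 8 S
final 0 9 E

n=0: pose=(2,6,S); sL=60, sR=12; mL=-30, mR=-12; mL+mR=-42 → advance -1; mR−mL=18 → turn +1·90°
n=1: pose=(2,7,E); sL=24, sR=120; mL=-12, mR=-120; mL+mR=-132 → advance -1; mR−mL=-108 → turn -1·90°
n=2: pose=(1,7,S); sL=30, sR=15/2; mL=-15, mR=-15/2; mL+mR=-45/2 → advance -1; mR−mL=15/2 → turn +1·90°
n=3: pose=(1,8,E); sL=120/13, sR=24; mL=-60/13, mR=-24; mL+mR=-372/13 → advance -1; mR−mL=-252/13 → turn -1·90°
n=4: pose=(0,8,S); sL=12, sR=60/13; mL=-6, mR=-60/13; mL+mR=-138/13 → advance -1; mR−mL=18/13 → turn +1·90°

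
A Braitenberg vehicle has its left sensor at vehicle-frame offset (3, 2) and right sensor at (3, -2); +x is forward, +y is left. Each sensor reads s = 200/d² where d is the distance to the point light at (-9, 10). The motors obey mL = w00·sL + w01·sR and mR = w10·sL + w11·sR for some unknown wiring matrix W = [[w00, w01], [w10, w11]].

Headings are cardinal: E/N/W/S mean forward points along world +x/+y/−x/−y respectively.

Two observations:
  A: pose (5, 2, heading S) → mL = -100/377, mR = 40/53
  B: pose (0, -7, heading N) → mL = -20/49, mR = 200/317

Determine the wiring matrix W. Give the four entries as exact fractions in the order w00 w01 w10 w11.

obs A: pose=(5,2,S) → sL=200/377, sR=40/53, mL=-100/377, mR=40/53
obs B: pose=(0,-7,N) → sL=40/49, sR=200/317, mL=-20/49, mR=200/317
sensor matrix S = [[200/377, 40/53], [40/49, 200/317]]; det S = -87334400/310364873
solve [mL_A; mL_B] = S·[w00; w01] and [mR_A; mR_B] = S·[w10; w11]:
  w00 = -1/2, w01 = 0, w10 = 0, w11 = 1

-1/2 0 0 1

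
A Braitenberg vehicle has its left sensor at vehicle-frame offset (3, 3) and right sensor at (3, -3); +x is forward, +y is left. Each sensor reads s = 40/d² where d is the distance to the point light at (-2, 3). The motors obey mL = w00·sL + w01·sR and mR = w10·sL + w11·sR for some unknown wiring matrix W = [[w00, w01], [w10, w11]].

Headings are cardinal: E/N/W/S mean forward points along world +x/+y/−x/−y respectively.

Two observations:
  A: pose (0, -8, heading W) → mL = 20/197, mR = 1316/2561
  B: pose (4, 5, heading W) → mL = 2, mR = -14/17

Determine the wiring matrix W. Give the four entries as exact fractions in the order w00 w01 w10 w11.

1/2 0 -1/2 1

obs A: pose=(0,-8,W) → sL=40/197, sR=8/13, mL=20/197, mR=1316/2561
obs B: pose=(4,5,W) → sL=4, sR=20/17, mL=2, mR=-14/17
sensor matrix S = [[40/197, 8/13], [4, 20/17]]; det S = -96768/43537
solve [mL_A; mL_B] = S·[w00; w01] and [mR_A; mR_B] = S·[w10; w11]:
  w00 = 1/2, w01 = 0, w10 = -1/2, w11 = 1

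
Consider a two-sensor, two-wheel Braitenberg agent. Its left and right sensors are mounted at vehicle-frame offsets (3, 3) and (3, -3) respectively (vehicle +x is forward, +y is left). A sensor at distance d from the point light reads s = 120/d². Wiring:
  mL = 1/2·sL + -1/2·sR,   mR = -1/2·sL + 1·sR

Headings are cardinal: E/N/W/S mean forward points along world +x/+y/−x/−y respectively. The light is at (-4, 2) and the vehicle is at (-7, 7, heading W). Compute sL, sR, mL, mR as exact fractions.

3 6/5 9/10 -3/10

left sensor world pos  = (-10, 4); dL² = 40
right sensor world pos = (-10, 10); dR² = 100
sL = 120/40 = 3
sR = 120/100 = 6/5
mL = 1/2·sL + -1/2·sR = 9/10
mR = -1/2·sL + 1·sR = -3/10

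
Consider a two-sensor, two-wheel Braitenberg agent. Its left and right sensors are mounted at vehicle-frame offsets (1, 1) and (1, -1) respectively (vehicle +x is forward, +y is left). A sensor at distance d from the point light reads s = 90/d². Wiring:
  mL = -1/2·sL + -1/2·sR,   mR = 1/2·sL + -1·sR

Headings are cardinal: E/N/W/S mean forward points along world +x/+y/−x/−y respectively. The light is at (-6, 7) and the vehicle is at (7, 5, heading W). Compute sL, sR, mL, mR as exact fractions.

10/17 18/29 -298/493 -161/493

left sensor world pos  = (6, 4); dL² = 153
right sensor world pos = (6, 6); dR² = 145
sL = 90/153 = 10/17
sR = 90/145 = 18/29
mL = -1/2·sL + -1/2·sR = -298/493
mR = 1/2·sL + -1·sR = -161/493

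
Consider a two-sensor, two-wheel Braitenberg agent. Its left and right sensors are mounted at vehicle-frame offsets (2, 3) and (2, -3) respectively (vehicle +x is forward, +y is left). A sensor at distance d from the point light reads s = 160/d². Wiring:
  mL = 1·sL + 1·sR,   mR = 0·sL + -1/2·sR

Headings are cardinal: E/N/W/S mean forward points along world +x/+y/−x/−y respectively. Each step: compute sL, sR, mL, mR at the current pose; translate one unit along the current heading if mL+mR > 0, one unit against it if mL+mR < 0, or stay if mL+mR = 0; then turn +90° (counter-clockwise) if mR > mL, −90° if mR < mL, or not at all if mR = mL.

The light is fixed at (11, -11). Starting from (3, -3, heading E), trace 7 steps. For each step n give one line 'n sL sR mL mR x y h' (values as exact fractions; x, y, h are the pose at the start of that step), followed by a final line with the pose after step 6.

n=0: pose=(3,-3,E); sL=160/157, sR=160/61; mL=34880/9577, mR=-80/61; mL+mR=22320/9577 → advance +1; mR−mL=-47440/9577 → turn -1·90°
n=1: pose=(4,-3,S); sL=40/13, sR=20/17; mL=940/221, mR=-10/17; mL+mR=810/221 → advance +1; mR−mL=-1070/221 → turn -1·90°
n=2: pose=(4,-4,W); sL=160/97, sR=160/181; mL=44480/17557, mR=-80/181; mL+mR=36720/17557 → advance +1; mR−mL=-52240/17557 → turn -1·90°
n=3: pose=(3,-4,N); sL=80/101, sR=80/53; mL=12320/5353, mR=-40/53; mL+mR=8280/5353 → advance +1; mR−mL=-16360/5353 → turn -1·90°
n=4: pose=(3,-3,E); sL=160/157, sR=160/61; mL=34880/9577, mR=-80/61; mL+mR=22320/9577 → advance +1; mR−mL=-47440/9577 → turn -1·90°
n=5: pose=(4,-3,S); sL=40/13, sR=20/17; mL=940/221, mR=-10/17; mL+mR=810/221 → advance +1; mR−mL=-1070/221 → turn -1·90°
n=6: pose=(4,-4,W); sL=160/97, sR=160/181; mL=44480/17557, mR=-80/181; mL+mR=36720/17557 → advance +1; mR−mL=-52240/17557 → turn -1·90°

0 160/157 160/61 34880/9577 -80/61 3 -3 E
1 40/13 20/17 940/221 -10/17 4 -3 S
2 160/97 160/181 44480/17557 -80/181 4 -4 W
3 80/101 80/53 12320/5353 -40/53 3 -4 N
4 160/157 160/61 34880/9577 -80/61 3 -3 E
5 40/13 20/17 940/221 -10/17 4 -3 S
6 160/97 160/181 44480/17557 -80/181 4 -4 W
final 3 -4 N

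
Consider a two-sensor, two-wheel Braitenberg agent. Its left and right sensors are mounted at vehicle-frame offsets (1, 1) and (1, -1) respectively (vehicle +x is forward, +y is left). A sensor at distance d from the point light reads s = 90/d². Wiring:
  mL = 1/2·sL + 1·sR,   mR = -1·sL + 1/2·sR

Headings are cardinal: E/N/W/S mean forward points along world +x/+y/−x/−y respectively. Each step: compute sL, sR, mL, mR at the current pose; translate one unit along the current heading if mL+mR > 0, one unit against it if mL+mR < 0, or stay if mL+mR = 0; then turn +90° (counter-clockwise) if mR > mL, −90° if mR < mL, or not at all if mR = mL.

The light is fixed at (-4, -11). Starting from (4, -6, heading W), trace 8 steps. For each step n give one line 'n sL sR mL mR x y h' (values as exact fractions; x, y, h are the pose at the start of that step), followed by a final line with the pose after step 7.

n=0: pose=(4,-6,W); sL=18/13, sR=18/17; mL=387/221, mR=-189/221; mL+mR=198/221 → advance +1; mR−mL=-576/221 → turn -1·90°
n=1: pose=(3,-6,N); sL=5/4, sR=9/10; mL=61/40, mR=-4/5; mL+mR=29/40 → advance +1; mR−mL=-93/40 → turn -1·90°
n=2: pose=(3,-5,E); sL=90/113, sR=90/89; mL=14175/10057, mR=-2925/10057; mL+mR=11250/10057 → advance +1; mR−mL=-17100/10057 → turn -1·90°
n=3: pose=(4,-5,S); sL=45/53, sR=45/37; mL=6435/3922, mR=-945/3922; mL+mR=2745/1961 → advance +1; mR−mL=-3690/1961 → turn -1·90°
n=4: pose=(4,-6,W); sL=18/13, sR=18/17; mL=387/221, mR=-189/221; mL+mR=198/221 → advance +1; mR−mL=-576/221 → turn -1·90°
n=5: pose=(3,-6,N); sL=5/4, sR=9/10; mL=61/40, mR=-4/5; mL+mR=29/40 → advance +1; mR−mL=-93/40 → turn -1·90°
n=6: pose=(3,-5,E); sL=90/113, sR=90/89; mL=14175/10057, mR=-2925/10057; mL+mR=11250/10057 → advance +1; mR−mL=-17100/10057 → turn -1·90°
n=7: pose=(4,-5,S); sL=45/53, sR=45/37; mL=6435/3922, mR=-945/3922; mL+mR=2745/1961 → advance +1; mR−mL=-3690/1961 → turn -1·90°

0 18/13 18/17 387/221 -189/221 4 -6 W
1 5/4 9/10 61/40 -4/5 3 -6 N
2 90/113 90/89 14175/10057 -2925/10057 3 -5 E
3 45/53 45/37 6435/3922 -945/3922 4 -5 S
4 18/13 18/17 387/221 -189/221 4 -6 W
5 5/4 9/10 61/40 -4/5 3 -6 N
6 90/113 90/89 14175/10057 -2925/10057 3 -5 E
7 45/53 45/37 6435/3922 -945/3922 4 -5 S
final 4 -6 W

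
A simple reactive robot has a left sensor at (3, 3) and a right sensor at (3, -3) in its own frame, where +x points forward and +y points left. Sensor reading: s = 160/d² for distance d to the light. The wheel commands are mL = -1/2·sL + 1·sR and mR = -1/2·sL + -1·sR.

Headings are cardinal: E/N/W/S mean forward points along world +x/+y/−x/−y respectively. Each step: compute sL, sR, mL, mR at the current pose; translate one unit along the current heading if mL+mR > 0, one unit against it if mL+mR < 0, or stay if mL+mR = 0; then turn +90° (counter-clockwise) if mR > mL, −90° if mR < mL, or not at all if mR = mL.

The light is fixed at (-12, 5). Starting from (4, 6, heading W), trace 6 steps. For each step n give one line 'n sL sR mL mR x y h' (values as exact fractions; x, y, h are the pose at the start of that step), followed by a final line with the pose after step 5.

0 160/173 32/37 2576/6401 -8496/6401 4 6 W
1 40/53 5/13 5/689 -525/689 5 6 N
2 160/409 160/409 80/409 -240/409 5 5 E
3 16/37 80/89 2248/3293 -3672/3293 4 5 S
4 160/173 32/37 2576/6401 -8496/6401 4 6 W
5 40/53 5/13 5/689 -525/689 5 6 N
final 5 5 E

n=0: pose=(4,6,W); sL=160/173, sR=32/37; mL=2576/6401, mR=-8496/6401; mL+mR=-160/173 → advance -1; mR−mL=-64/37 → turn -1·90°
n=1: pose=(5,6,N); sL=40/53, sR=5/13; mL=5/689, mR=-525/689; mL+mR=-40/53 → advance -1; mR−mL=-10/13 → turn -1·90°
n=2: pose=(5,5,E); sL=160/409, sR=160/409; mL=80/409, mR=-240/409; mL+mR=-160/409 → advance -1; mR−mL=-320/409 → turn -1·90°
n=3: pose=(4,5,S); sL=16/37, sR=80/89; mL=2248/3293, mR=-3672/3293; mL+mR=-16/37 → advance -1; mR−mL=-160/89 → turn -1·90°
n=4: pose=(4,6,W); sL=160/173, sR=32/37; mL=2576/6401, mR=-8496/6401; mL+mR=-160/173 → advance -1; mR−mL=-64/37 → turn -1·90°
n=5: pose=(5,6,N); sL=40/53, sR=5/13; mL=5/689, mR=-525/689; mL+mR=-40/53 → advance -1; mR−mL=-10/13 → turn -1·90°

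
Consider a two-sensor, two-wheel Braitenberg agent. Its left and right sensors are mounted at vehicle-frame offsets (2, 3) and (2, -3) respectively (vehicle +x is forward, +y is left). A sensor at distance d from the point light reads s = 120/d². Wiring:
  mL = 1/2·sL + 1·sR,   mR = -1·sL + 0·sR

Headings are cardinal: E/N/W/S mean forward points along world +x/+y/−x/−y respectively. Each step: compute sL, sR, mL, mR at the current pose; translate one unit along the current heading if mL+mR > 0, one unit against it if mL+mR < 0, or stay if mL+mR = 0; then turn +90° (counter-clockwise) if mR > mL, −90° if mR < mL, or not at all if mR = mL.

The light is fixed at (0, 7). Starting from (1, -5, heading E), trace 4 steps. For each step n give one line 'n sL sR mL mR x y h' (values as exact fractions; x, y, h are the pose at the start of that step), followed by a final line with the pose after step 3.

n=0: pose=(1,-5,E); sL=4/3, sR=20/39; mL=46/39, mR=-4/3; mL+mR=-2/13 → advance -1; mR−mL=-98/39 → turn -1·90°
n=1: pose=(0,-5,S); sL=24/41, sR=24/41; mL=36/41, mR=-24/41; mL+mR=12/41 → advance +1; mR−mL=-60/41 → turn -1·90°
n=2: pose=(0,-6,W); sL=6/13, sR=15/13; mL=18/13, mR=-6/13; mL+mR=12/13 → advance +1; mR−mL=-24/13 → turn -1·90°
n=3: pose=(-1,-6,N); sL=120/137, sR=24/25; mL=4788/3425, mR=-120/137; mL+mR=1788/3425 → advance +1; mR−mL=-7788/3425 → turn -1·90°

0 4/3 20/39 46/39 -4/3 1 -5 E
1 24/41 24/41 36/41 -24/41 0 -5 S
2 6/13 15/13 18/13 -6/13 0 -6 W
3 120/137 24/25 4788/3425 -120/137 -1 -6 N
final -1 -5 E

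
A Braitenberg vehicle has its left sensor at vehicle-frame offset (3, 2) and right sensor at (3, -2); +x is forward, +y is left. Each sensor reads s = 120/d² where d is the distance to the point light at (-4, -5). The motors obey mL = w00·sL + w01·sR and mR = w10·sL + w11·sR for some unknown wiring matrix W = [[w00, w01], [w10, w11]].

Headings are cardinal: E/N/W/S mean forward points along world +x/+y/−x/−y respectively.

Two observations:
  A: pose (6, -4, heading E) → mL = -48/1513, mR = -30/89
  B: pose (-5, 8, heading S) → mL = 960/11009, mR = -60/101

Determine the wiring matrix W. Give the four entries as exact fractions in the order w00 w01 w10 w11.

obs A: pose=(6,-4,E) → sL=60/89, sR=12/17, mL=-48/1513, mR=-30/89
obs B: pose=(-5,8,S) → sL=120/101, sR=120/109, mL=960/11009, mR=-60/101
sensor matrix S = [[60/89, 12/17], [120/101, 120/109]]; det S = -1607040/16656617
solve [mL_A; mL_B] = S·[w00; w01] and [mR_A; mR_B] = S·[w10; w11]:
  w00 = 1, w01 = -1, w10 = -1/2, w11 = 0

1 -1 -1/2 0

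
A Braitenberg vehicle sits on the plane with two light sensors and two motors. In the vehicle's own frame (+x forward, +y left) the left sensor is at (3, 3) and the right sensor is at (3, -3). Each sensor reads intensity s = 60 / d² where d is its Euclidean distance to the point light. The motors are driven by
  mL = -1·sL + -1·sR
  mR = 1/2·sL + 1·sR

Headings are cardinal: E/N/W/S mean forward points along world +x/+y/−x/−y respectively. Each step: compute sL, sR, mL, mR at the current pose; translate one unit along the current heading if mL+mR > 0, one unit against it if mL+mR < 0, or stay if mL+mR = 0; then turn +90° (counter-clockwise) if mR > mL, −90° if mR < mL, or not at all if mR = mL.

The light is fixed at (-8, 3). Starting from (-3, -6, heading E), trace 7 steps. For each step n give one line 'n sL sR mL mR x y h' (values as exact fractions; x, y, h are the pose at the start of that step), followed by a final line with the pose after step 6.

n=0: pose=(-3,-6,E); sL=3/5, sR=15/52; mL=-231/260, mR=153/260; mL+mR=-3/10 → advance -1; mR−mL=96/65 → turn +1·90°
n=1: pose=(-4,-6,N); sL=60/37, sR=12/17; mL=-1464/629, mR=954/629; mL+mR=-30/37 → advance -1; mR−mL=2418/629 → turn +1·90°
n=2: pose=(-4,-7,W); sL=6/17, sR=6/5; mL=-132/85, mR=117/85; mL+mR=-3/17 → advance -1; mR−mL=249/85 → turn +1·90°
n=3: pose=(-3,-7,S); sL=60/233, sR=60/173; mL=-24360/40309, mR=19170/40309; mL+mR=-30/233 → advance -1; mR−mL=43530/40309 → turn +1·90°
n=4: pose=(-3,-6,E); sL=3/5, sR=15/52; mL=-231/260, mR=153/260; mL+mR=-3/10 → advance -1; mR−mL=96/65 → turn +1·90°
n=5: pose=(-4,-6,N); sL=60/37, sR=12/17; mL=-1464/629, mR=954/629; mL+mR=-30/37 → advance -1; mR−mL=2418/629 → turn +1·90°
n=6: pose=(-4,-7,W); sL=6/17, sR=6/5; mL=-132/85, mR=117/85; mL+mR=-3/17 → advance -1; mR−mL=249/85 → turn +1·90°

0 3/5 15/52 -231/260 153/260 -3 -6 E
1 60/37 12/17 -1464/629 954/629 -4 -6 N
2 6/17 6/5 -132/85 117/85 -4 -7 W
3 60/233 60/173 -24360/40309 19170/40309 -3 -7 S
4 3/5 15/52 -231/260 153/260 -3 -6 E
5 60/37 12/17 -1464/629 954/629 -4 -6 N
6 6/17 6/5 -132/85 117/85 -4 -7 W
final -3 -7 S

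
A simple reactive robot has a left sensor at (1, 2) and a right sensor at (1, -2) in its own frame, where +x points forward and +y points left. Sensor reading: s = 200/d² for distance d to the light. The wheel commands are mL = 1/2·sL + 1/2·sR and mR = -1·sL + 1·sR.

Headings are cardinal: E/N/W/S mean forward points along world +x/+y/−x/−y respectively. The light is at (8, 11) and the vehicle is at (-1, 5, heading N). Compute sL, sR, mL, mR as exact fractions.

100/73 100/37 5500/2701 3600/2701

left sensor world pos  = (-3, 6); dL² = 146
right sensor world pos = (1, 6); dR² = 74
sL = 200/146 = 100/73
sR = 200/74 = 100/37
mL = 1/2·sL + 1/2·sR = 5500/2701
mR = -1·sL + 1·sR = 3600/2701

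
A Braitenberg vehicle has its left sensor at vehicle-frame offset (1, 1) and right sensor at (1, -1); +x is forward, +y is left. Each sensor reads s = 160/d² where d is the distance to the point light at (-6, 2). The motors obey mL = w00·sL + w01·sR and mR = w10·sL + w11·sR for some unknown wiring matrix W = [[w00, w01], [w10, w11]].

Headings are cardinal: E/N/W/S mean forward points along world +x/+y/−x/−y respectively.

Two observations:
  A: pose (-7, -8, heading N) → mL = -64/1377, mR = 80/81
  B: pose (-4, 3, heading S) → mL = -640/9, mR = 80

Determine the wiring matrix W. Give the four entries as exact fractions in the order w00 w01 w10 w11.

obs A: pose=(-7,-8,N) → sL=32/17, sR=160/81, mL=-64/1377, mR=80/81
obs B: pose=(-4,3,S) → sL=160/9, sR=160, mL=-640/9, mR=80
sensor matrix S = [[32/17, 160/81], [160/9, 160]]; det S = 3297280/12393
solve [mL_A; mL_B] = S·[w00; w01] and [mR_A; mR_B] = S·[w10; w11]:
  w00 = 1/2, w01 = -1/2, w10 = 0, w11 = 1/2

1/2 -1/2 0 1/2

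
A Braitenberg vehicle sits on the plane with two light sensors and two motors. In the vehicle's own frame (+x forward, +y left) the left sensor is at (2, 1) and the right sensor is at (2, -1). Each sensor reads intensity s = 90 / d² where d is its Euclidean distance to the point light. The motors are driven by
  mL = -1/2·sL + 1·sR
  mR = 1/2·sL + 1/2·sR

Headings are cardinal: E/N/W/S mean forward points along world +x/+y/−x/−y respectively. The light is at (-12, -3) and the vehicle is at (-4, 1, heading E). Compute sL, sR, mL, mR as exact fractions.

18/25 90/109 1269/2725 2106/2725

left sensor world pos  = (-2, 2); dL² = 125
right sensor world pos = (-2, 0); dR² = 109
sL = 90/125 = 18/25
sR = 90/109 = 90/109
mL = -1/2·sL + 1·sR = 1269/2725
mR = 1/2·sL + 1/2·sR = 2106/2725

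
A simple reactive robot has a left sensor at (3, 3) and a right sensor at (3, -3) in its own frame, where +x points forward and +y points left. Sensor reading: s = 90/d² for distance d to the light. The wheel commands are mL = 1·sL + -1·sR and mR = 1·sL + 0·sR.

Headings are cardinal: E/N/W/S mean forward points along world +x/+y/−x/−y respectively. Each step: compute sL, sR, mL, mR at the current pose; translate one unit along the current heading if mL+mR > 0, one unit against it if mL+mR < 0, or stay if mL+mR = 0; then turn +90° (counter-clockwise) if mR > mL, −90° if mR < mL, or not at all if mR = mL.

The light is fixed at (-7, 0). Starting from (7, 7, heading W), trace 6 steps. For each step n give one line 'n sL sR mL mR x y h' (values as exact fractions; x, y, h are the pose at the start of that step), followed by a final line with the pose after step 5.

0 90/137 90/221 7560/30277 90/137 7 7 W
1 45/136 45/58 -1755/3944 45/136 6 7 S
2 90/377 90/281 -8640/105937 90/377 6 8 E
3 45/121 9/41 756/4961 45/121 7 8 N
4 90/157 18/53 1944/8321 90/157 7 9 W
5 45/146 45/68 -1755/4964 45/146 6 9 S
final 6 10 E

n=0: pose=(7,7,W); sL=90/137, sR=90/221; mL=7560/30277, mR=90/137; mL+mR=27450/30277 → advance +1; mR−mL=90/221 → turn +1·90°
n=1: pose=(6,7,S); sL=45/136, sR=45/58; mL=-1755/3944, mR=45/136; mL+mR=-225/1972 → advance -1; mR−mL=45/58 → turn +1·90°
n=2: pose=(6,8,E); sL=90/377, sR=90/281; mL=-8640/105937, mR=90/377; mL+mR=16650/105937 → advance +1; mR−mL=90/281 → turn +1·90°
n=3: pose=(7,8,N); sL=45/121, sR=9/41; mL=756/4961, mR=45/121; mL+mR=2601/4961 → advance +1; mR−mL=9/41 → turn +1·90°
n=4: pose=(7,9,W); sL=90/157, sR=18/53; mL=1944/8321, mR=90/157; mL+mR=6714/8321 → advance +1; mR−mL=18/53 → turn +1·90°
n=5: pose=(6,9,S); sL=45/146, sR=45/68; mL=-1755/4964, mR=45/146; mL+mR=-225/4964 → advance -1; mR−mL=45/68 → turn +1·90°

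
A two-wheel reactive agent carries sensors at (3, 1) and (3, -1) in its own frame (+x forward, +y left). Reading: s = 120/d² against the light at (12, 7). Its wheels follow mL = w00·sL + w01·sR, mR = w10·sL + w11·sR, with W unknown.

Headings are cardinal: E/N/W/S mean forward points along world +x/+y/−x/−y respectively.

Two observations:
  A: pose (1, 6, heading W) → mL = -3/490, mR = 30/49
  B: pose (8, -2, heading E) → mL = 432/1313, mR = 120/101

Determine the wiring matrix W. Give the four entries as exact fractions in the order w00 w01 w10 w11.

1/2 -1/2 0 1

obs A: pose=(1,6,W) → sL=3/5, sR=30/49, mL=-3/490, mR=30/49
obs B: pose=(8,-2,E) → sL=24/13, sR=120/101, mL=432/1313, mR=120/101
sensor matrix S = [[3/5, 30/49], [24/13, 120/101]]; det S = -26856/64337
solve [mL_A; mL_B] = S·[w00; w01] and [mR_A; mR_B] = S·[w10; w11]:
  w00 = 1/2, w01 = -1/2, w10 = 0, w11 = 1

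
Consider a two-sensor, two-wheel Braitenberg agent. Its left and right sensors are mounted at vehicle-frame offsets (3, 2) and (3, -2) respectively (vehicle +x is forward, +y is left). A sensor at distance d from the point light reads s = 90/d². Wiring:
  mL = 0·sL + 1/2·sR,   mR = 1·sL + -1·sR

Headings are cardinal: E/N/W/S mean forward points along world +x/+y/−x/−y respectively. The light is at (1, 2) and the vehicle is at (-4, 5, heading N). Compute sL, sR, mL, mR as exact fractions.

18/17 2 1 -16/17

left sensor world pos  = (-6, 8); dL² = 85
right sensor world pos = (-2, 8); dR² = 45
sL = 90/85 = 18/17
sR = 90/45 = 2
mL = 0·sL + 1/2·sR = 1
mR = 1·sL + -1·sR = -16/17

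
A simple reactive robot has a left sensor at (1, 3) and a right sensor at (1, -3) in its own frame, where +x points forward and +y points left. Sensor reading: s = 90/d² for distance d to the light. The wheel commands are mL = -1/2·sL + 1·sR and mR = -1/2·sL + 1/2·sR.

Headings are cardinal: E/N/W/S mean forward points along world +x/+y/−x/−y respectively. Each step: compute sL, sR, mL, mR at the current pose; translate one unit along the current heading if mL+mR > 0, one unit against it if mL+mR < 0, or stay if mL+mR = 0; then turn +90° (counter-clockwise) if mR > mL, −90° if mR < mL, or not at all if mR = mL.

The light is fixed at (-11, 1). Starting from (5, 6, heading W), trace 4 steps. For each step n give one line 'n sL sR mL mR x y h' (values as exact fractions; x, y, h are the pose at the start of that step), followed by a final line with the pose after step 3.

0 90/229 90/289 7605/66181 -2700/66181 5 6 W
1 1/2 1/4 0 -1/8 4 6 N
2 18/61 90/257 3177/15677 432/15677 4 5 E
3 9/37 45/89 2529/6586 432/3293 5 5 S
final 5 4 W

n=0: pose=(5,6,W); sL=90/229, sR=90/289; mL=7605/66181, mR=-2700/66181; mL+mR=4905/66181 → advance +1; mR−mL=-45/289 → turn -1·90°
n=1: pose=(4,6,N); sL=1/2, sR=1/4; mL=0, mR=-1/8; mL+mR=-1/8 → advance -1; mR−mL=-1/8 → turn -1·90°
n=2: pose=(4,5,E); sL=18/61, sR=90/257; mL=3177/15677, mR=432/15677; mL+mR=3609/15677 → advance +1; mR−mL=-45/257 → turn -1·90°
n=3: pose=(5,5,S); sL=9/37, sR=45/89; mL=2529/6586, mR=432/3293; mL+mR=3393/6586 → advance +1; mR−mL=-45/178 → turn -1·90°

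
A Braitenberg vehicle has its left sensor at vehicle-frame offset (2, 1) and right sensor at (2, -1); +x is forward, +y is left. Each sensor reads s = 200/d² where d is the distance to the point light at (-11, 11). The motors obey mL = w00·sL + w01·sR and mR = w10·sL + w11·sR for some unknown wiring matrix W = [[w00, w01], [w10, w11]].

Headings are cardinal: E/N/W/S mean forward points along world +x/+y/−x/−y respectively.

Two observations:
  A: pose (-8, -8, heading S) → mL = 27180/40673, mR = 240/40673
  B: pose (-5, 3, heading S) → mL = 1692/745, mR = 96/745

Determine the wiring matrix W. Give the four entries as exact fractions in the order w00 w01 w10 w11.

obs A: pose=(-8,-8,S) → sL=200/457, sR=40/89, mL=27180/40673, mR=240/40673
obs B: pose=(-5,3,S) → sL=200/149, sR=8/5, mL=1692/745, mR=96/745
sensor matrix S = [[200/457, 40/89], [200/149, 8/5]]; det S = 587520/6060277
solve [mL_A; mL_B] = S·[w00; w01] and [mR_A; mR_B] = S·[w10; w11]:
  w00 = 1/2, w01 = 1, w10 = -1/2, w11 = 1/2

1/2 1 -1/2 1/2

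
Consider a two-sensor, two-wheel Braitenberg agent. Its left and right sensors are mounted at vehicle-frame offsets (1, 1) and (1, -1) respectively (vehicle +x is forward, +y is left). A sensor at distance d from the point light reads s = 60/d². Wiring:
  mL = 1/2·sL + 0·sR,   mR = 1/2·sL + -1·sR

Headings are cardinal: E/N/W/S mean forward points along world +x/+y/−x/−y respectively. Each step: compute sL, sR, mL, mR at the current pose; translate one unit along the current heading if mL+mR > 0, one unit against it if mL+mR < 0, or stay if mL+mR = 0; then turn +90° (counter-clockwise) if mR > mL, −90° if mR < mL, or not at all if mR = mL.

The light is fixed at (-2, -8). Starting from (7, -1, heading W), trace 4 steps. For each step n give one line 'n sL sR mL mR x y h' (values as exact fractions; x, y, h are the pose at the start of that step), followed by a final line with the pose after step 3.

n=0: pose=(7,-1,W); sL=3/5, sR=15/32; mL=3/10, mR=-27/160; mL+mR=21/160 → advance +1; mR−mL=-15/32 → turn -1·90°
n=1: pose=(6,-1,N); sL=60/113, sR=12/29; mL=30/113, mR=-486/3277; mL+mR=384/3277 → advance +1; mR−mL=-12/29 → turn -1·90°
n=2: pose=(6,0,E); sL=10/27, sR=6/13; mL=5/27, mR=-97/351; mL+mR=-32/351 → advance -1; mR−mL=-6/13 → turn -1·90°
n=3: pose=(5,0,S); sL=60/113, sR=12/17; mL=30/113, mR=-846/1921; mL+mR=-336/1921 → advance -1; mR−mL=-12/17 → turn -1·90°

0 3/5 15/32 3/10 -27/160 7 -1 W
1 60/113 12/29 30/113 -486/3277 6 -1 N
2 10/27 6/13 5/27 -97/351 6 0 E
3 60/113 12/17 30/113 -846/1921 5 0 S
final 5 1 W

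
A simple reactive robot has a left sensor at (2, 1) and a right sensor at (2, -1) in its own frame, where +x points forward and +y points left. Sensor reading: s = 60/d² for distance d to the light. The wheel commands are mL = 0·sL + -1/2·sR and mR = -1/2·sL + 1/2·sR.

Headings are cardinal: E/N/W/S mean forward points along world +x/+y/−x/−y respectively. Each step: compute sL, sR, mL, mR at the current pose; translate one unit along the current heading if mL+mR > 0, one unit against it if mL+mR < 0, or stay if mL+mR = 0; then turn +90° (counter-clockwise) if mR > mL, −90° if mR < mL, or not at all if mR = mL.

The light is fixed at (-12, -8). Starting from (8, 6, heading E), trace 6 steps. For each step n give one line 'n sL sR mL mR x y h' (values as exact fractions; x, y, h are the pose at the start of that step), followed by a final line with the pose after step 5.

n=0: pose=(8,6,E); sL=60/709, sR=60/653; mL=-30/653, mR=1680/462977; mL+mR=-30/709 → advance -1; mR−mL=22950/462977 → turn +1·90°
n=1: pose=(7,6,N); sL=3/29, sR=15/164; mL=-15/328, mR=-57/9512; mL+mR=-3/58 → advance -1; mR−mL=189/4756 → turn +1·90°
n=2: pose=(7,5,W); sL=60/433, sR=12/97; mL=-6/97, mR=-312/42001; mL+mR=-30/433 → advance -1; mR−mL=2286/42001 → turn +1·90°
n=3: pose=(8,5,S); sL=30/281, sR=30/241; mL=-15/241, mR=600/67721; mL+mR=-15/281 → advance -1; mR−mL=4815/67721 → turn +1·90°
n=4: pose=(8,6,E); sL=60/709, sR=60/653; mL=-30/653, mR=1680/462977; mL+mR=-30/709 → advance -1; mR−mL=22950/462977 → turn +1·90°
n=5: pose=(7,6,N); sL=3/29, sR=15/164; mL=-15/328, mR=-57/9512; mL+mR=-3/58 → advance -1; mR−mL=189/4756 → turn +1·90°

0 60/709 60/653 -30/653 1680/462977 8 6 E
1 3/29 15/164 -15/328 -57/9512 7 6 N
2 60/433 12/97 -6/97 -312/42001 7 5 W
3 30/281 30/241 -15/241 600/67721 8 5 S
4 60/709 60/653 -30/653 1680/462977 8 6 E
5 3/29 15/164 -15/328 -57/9512 7 6 N
final 7 5 W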